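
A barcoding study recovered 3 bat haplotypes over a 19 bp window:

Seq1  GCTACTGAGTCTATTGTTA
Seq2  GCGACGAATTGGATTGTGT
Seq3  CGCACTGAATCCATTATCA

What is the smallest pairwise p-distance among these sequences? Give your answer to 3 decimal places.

Pairwise Hamming distances:
  Seq1 vs Seq2: 8
  Seq1 vs Seq3: 7
  Seq2 vs Seq3: 11
The smallest is 7 mismatches, between Seq1 and Seq3; p = 7/19 = 0.368.

0.368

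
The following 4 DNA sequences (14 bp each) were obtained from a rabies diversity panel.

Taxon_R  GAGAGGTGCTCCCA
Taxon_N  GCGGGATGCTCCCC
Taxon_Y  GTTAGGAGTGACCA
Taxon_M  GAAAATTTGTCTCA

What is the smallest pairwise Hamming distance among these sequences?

4

Pairwise Hamming distances:
  Taxon_R vs Taxon_N: 4
  Taxon_R vs Taxon_Y: 6
  Taxon_R vs Taxon_M: 6
  Taxon_N vs Taxon_Y: 9
  Taxon_N vs Taxon_M: 9
  Taxon_Y vs Taxon_M: 10
The smallest is 4, between Taxon_R and Taxon_N.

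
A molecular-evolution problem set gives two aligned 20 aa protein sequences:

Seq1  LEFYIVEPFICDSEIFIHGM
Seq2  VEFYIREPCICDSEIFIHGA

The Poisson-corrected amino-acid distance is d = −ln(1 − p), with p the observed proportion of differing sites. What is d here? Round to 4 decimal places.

0.2231

Differing sites — 1:L/V; 6:V/R; 9:F/C; 20:M/A.
p = 4/20 = 0.200000.
d = −ln(1 − 0.200000) = −ln(0.800000) = 0.2231.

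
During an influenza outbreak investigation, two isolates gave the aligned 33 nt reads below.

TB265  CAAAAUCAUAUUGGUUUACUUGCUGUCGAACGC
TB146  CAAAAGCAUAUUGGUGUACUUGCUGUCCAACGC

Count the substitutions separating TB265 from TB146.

The sequences differ at positions 6 (U/G), 16 (U/G), 28 (G/C).
That gives 3 mismatches out of 33 aligned sites, so the Hamming distance is 3.

3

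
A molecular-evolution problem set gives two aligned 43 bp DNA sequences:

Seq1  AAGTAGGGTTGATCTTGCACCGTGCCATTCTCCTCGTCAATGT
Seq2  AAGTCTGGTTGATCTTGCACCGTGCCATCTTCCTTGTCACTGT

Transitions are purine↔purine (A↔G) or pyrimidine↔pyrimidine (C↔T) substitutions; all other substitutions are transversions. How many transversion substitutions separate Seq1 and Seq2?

Mismatches occur at site 5 (A→C, transversion), site 6 (G→T, transversion), site 29 (T→C, transition), site 30 (C→T, transition), site 35 (C→T, transition), site 40 (A→C, transversion).
Of the 6 differences, 3 transitions and 3 transversions, so the answer is 3.

3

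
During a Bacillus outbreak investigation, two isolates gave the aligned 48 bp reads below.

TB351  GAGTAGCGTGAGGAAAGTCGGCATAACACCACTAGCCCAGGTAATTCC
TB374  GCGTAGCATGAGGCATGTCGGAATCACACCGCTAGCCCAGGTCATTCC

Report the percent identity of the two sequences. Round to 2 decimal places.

83.33%

Differing sites — 2:A/C; 8:G/A; 14:A/C; 16:A/T; 22:C/A; 25:A/C; 31:A/G; 43:A/C.
40 of the 48 sites match, so the percent identity is 40/48 × 100 = 83.33%.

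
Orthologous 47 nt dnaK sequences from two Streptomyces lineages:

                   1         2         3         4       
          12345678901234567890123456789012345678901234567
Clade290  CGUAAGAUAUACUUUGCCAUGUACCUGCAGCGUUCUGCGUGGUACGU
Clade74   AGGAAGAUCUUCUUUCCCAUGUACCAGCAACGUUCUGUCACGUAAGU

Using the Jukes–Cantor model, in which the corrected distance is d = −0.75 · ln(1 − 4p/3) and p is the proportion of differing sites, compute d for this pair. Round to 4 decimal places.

0.3121

The sequences differ at positions 1 (C/A), 3 (U/G), 9 (A/C), 11 (A/U), 16 (G/C), 26 (U/A), 30 (G/A), 38 (C/U), 39 (G/C), 40 (U/A), 41 (G/C), 45 (C/A).
p = 12/47 = 0.255319.
d = −0.75 · ln(1 − (4/3)·0.255319) = −0.75 · ln(0.659575) = −0.75 · (-0.416160) = 0.3121.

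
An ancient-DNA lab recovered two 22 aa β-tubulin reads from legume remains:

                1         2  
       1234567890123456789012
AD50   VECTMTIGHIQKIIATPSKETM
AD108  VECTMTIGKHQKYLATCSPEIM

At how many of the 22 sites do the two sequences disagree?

Differing sites — 9:H/K; 10:I/H; 13:I/Y; 14:I/L; 17:P/C; 19:K/P; 21:T/I.
That gives 7 mismatches out of 22 aligned sites, so the Hamming distance is 7.

7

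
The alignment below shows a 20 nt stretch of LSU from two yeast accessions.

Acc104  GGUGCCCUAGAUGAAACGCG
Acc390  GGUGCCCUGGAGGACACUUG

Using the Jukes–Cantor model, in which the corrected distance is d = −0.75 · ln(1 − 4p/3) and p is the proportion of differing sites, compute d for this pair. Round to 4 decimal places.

Mismatches occur at site 9 (A↔G), site 12 (U↔G), site 15 (A↔C), site 18 (G↔U), site 19 (C↔U).
p = 5/20 = 0.250000.
d = −0.75 · ln(1 − (4/3)·0.250000) = −0.75 · ln(0.666667) = −0.75 · (-0.405465) = 0.3041.

0.3041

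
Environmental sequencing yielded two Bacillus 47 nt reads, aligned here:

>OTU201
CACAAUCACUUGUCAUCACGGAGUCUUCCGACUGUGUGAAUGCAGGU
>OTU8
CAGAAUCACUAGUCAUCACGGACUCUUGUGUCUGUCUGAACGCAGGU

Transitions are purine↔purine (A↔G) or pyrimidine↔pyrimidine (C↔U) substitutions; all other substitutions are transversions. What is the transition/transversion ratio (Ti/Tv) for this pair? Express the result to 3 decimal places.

Differing sites — 3:C/G (Tv); 11:U/A (Tv); 23:G/C (Tv); 28:C/G (Tv); 29:C/U (Ti); 31:A/U (Tv); 36:G/C (Tv); 41:U/C (Ti).
Of the 8 differences, 2 transitions and 6 transversions, so Ti/Tv = 2/6 = 0.333.

0.333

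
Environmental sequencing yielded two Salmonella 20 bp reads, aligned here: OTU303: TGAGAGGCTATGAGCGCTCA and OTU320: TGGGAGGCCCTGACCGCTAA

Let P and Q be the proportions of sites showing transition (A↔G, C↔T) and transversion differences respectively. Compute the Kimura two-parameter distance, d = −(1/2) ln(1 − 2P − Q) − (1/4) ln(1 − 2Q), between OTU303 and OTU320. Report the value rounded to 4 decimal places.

Differing sites — 3:A/G (Ti); 9:T/C (Ti); 10:A/C (Tv); 14:G/C (Tv); 19:C/A (Tv).
Of the 5 differences, 2 transitions and 3 transversions over 20 sites: P = 2/20 = 0.100000, Q = 3/20 = 0.150000.
d = −0.5·ln(0.650000) − 0.25·ln(0.700000) = −0.5·(-0.430783) − 0.25·(-0.356675) = 0.3046.

0.3046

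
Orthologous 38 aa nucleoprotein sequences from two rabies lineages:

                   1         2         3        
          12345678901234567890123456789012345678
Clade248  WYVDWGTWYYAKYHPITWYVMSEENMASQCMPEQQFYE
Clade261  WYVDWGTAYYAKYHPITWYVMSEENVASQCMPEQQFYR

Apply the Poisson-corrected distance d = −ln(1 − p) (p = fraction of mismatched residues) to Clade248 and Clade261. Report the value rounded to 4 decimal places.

The sequences differ at positions 8 (W/A), 26 (M/V), 38 (E/R).
p = 3/38 = 0.078947.
d = −ln(1 − 0.078947) = −ln(0.921053) = 0.0822.

0.0822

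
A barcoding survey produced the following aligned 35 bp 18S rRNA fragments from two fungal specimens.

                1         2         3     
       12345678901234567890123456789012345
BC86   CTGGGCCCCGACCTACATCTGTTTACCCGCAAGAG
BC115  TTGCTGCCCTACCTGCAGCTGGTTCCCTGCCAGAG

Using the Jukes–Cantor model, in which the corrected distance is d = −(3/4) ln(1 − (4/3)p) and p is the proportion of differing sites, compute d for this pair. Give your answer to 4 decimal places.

0.4073

The sequences differ at positions 1 (C/T), 4 (G/C), 5 (G/T), 6 (C/G), 10 (G/T), 15 (A/G), 18 (T/G), 22 (T/G), 25 (A/C), 28 (C/T), 31 (A/C).
p = 11/35 = 0.314286.
d = −0.75 · ln(1 − (4/3)·0.314286) = −0.75 · ln(0.580952) = −0.75 · (-0.543087) = 0.4073.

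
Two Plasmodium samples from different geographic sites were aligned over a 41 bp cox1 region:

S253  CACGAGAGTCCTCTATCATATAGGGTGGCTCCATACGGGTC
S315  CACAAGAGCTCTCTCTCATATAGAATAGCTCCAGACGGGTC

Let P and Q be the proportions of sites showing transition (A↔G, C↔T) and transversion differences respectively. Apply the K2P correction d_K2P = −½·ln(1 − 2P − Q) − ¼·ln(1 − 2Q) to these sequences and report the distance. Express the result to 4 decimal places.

The sequences differ at positions 4 (G/A, transition), 9 (T/C, transition), 10 (C/T, transition), 15 (A/C, transversion), 24 (G/A, transition), 25 (G/A, transition), 27 (G/A, transition), 34 (T/G, transversion).
Of the 8 differences, 6 transitions and 2 transversions over 41 sites: P = 6/41 = 0.146341, Q = 2/41 = 0.048780.
d = −0.5·ln(0.658538) − 0.25·ln(0.902440) = −0.5·(-0.417733) − 0.25·(-0.102653) = 0.2345.

0.2345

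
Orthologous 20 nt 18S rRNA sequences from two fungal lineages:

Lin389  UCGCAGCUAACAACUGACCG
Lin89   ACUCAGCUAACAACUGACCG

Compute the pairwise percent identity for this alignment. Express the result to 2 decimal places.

Differing sites — 1:U/A; 3:G/U.
18 of the 20 sites match, so the percent identity is 18/20 × 100 = 90.00%.

90.00%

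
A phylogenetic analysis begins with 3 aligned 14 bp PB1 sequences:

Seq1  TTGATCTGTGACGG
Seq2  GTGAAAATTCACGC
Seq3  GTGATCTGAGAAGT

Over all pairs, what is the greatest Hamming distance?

8

Pairwise Hamming distances:
  Seq1 vs Seq2: 7
  Seq1 vs Seq3: 4
  Seq2 vs Seq3: 8
The largest is 8, between Seq2 and Seq3.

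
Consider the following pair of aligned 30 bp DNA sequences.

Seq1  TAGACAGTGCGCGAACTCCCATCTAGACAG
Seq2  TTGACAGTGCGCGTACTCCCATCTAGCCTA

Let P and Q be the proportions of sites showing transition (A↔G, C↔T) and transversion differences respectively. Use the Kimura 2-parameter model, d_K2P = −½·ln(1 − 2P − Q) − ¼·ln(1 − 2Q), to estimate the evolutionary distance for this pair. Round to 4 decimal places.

Differing sites — 2:A/T (Tv); 14:A/T (Tv); 27:A/C (Tv); 29:A/T (Tv); 30:G/A (Ti).
Of the 5 differences, 1 transition and 4 transversions over 30 sites: P = 1/30 = 0.033333, Q = 4/30 = 0.133333.
d = −0.5·ln(0.800001) − 0.25·ln(0.733334) = −0.5·(-0.223142) − 0.25·(-0.310154) = 0.1891.

0.1891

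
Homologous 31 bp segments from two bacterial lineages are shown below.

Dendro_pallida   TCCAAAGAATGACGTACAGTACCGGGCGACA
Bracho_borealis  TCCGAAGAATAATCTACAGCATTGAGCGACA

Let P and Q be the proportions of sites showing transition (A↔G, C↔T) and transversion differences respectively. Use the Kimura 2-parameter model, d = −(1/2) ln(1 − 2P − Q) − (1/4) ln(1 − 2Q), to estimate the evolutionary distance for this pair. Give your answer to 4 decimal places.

The sequences differ at positions 4 (A/G, transition), 11 (G/A, transition), 13 (C/T, transition), 14 (G/C, transversion), 20 (T/C, transition), 22 (C/T, transition), 23 (C/T, transition), 25 (G/A, transition).
Of the 8 differences, 7 transitions and 1 transversion over 31 sites: P = 7/31 = 0.225806, Q = 1/31 = 0.032258.
d = −0.5·ln(0.516130) − 0.25·ln(0.935484) = −0.5·(-0.661397) − 0.25·(-0.066691) = 0.3474.

0.3474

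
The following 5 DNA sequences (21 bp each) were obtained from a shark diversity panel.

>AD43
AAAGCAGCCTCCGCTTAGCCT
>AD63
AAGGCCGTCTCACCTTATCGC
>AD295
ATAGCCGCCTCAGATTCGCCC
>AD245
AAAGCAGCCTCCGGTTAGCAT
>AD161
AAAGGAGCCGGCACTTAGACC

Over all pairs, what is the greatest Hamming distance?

11

Pairwise Hamming distances:
  AD43 vs AD63: 8
  AD43 vs AD295: 6
  AD43 vs AD245: 2
  AD43 vs AD161: 6
  AD63 vs AD295: 8
  AD63 vs AD245: 9
  AD63 vs AD161: 11
  AD295 vs AD245: 7
  AD295 vs AD161: 10
  AD245 vs AD161: 8
The largest is 11, between AD63 and AD161.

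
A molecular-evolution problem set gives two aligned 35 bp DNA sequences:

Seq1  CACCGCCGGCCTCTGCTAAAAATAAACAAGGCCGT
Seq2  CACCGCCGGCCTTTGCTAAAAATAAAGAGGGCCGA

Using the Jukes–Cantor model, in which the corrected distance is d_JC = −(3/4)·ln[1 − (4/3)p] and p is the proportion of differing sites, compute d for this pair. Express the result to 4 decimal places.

0.1240

The sequences differ at positions 13 (C/T), 27 (C/G), 29 (A/G), 35 (T/A).
p = 4/35 = 0.114286.
d = −0.75 · ln(1 − (4/3)·0.114286) = −0.75 · ln(0.847619) = −0.75 · (-0.165324) = 0.1240.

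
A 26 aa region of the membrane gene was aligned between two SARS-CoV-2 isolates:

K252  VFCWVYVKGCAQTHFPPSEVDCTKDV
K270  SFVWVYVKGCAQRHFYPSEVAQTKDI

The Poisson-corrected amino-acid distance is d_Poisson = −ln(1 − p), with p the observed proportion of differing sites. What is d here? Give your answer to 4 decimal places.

Differing sites — 1:V/S; 3:C/V; 13:T/R; 16:P/Y; 21:D/A; 22:C/Q; 26:V/I.
p = 7/26 = 0.269231.
d = −ln(1 − 0.269231) = −ln(0.730769) = 0.3137.

0.3137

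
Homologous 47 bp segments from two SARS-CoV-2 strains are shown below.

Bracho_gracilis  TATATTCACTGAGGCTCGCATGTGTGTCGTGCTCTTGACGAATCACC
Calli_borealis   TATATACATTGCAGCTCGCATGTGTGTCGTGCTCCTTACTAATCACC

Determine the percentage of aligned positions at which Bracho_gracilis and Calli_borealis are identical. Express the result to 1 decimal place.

Differing sites — 6:T/A; 9:C/T; 12:A/C; 13:G/A; 35:T/C; 37:G/T; 40:G/T.
40 of the 47 sites match, so the percent identity is 40/47 × 100 = 85.1%.

85.1%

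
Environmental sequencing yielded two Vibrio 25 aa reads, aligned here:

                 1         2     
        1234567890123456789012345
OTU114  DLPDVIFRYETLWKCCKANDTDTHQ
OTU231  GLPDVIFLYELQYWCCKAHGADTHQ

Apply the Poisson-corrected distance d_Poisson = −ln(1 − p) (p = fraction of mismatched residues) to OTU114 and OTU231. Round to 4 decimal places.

Differing sites — 1:D/G; 8:R/L; 11:T/L; 12:L/Q; 13:W/Y; 14:K/W; 19:N/H; 20:D/G; 21:T/A.
p = 9/25 = 0.360000.
d = −ln(1 − 0.360000) = −ln(0.640000) = 0.4463.

0.4463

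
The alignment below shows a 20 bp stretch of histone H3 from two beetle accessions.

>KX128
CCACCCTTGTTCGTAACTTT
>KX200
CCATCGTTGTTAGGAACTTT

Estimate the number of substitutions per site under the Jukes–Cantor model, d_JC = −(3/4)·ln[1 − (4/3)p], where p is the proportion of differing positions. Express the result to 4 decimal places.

Mismatches occur at site 4 (C↔T), site 6 (C↔G), site 12 (C↔A), site 14 (T↔G).
p = 4/20 = 0.200000.
d = −0.75 · ln(1 − (4/3)·0.200000) = −0.75 · ln(0.733333) = −0.75 · (-0.310155) = 0.2326.

0.2326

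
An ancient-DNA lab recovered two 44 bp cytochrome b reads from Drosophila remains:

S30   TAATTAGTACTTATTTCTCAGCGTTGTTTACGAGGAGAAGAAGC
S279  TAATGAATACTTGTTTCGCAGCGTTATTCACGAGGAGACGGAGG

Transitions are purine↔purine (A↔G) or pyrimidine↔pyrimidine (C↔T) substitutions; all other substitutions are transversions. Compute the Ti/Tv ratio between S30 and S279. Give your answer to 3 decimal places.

1.250

Differing sites — 5:T/G (Tv); 7:G/A (Ti); 13:A/G (Ti); 18:T/G (Tv); 26:G/A (Ti); 29:T/C (Ti); 39:A/C (Tv); 41:A/G (Ti); 44:C/G (Tv).
Of the 9 differences, 5 transitions and 4 transversions, so Ti/Tv = 5/4 = 1.250.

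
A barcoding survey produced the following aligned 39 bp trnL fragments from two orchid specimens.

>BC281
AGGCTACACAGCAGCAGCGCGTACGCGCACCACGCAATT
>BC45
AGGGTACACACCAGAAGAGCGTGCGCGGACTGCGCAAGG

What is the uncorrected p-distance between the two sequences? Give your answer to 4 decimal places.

The sequences differ at positions 4 (C/G), 11 (G/C), 15 (C/A), 18 (C/A), 23 (A/G), 28 (C/G), 31 (C/T), 32 (A/G), 38 (T/G), 39 (T/G).
There are 10 differences over 39 sites, so p = 10/39 = 0.2564.

0.2564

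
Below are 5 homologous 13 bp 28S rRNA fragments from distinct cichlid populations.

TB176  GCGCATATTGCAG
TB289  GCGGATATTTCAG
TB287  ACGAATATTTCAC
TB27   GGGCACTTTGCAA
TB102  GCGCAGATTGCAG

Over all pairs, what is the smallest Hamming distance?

Pairwise Hamming distances:
  TB176 vs TB289: 2
  TB176 vs TB287: 4
  TB176 vs TB27: 4
  TB176 vs TB102: 1
  TB289 vs TB287: 3
  TB289 vs TB27: 6
  TB289 vs TB102: 3
  TB287 vs TB27: 7
  TB287 vs TB102: 5
  TB27 vs TB102: 4
The smallest is 1, between TB176 and TB102.

1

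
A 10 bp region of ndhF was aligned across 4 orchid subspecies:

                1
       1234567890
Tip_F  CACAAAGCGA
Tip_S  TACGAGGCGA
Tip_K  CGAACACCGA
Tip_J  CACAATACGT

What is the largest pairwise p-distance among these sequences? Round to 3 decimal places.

Pairwise Hamming distances:
  Tip_F vs Tip_S: 3
  Tip_F vs Tip_K: 4
  Tip_F vs Tip_J: 3
  Tip_S vs Tip_K: 7
  Tip_S vs Tip_J: 5
  Tip_K vs Tip_J: 6
The largest is 7 mismatches, between Tip_S and Tip_K; p = 7/10 = 0.700.

0.700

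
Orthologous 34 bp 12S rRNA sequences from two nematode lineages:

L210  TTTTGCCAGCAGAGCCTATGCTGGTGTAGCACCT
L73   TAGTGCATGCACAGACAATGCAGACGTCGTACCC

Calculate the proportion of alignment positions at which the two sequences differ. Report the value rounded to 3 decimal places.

Differing sites — 2:T/A; 3:T/G; 7:C/A; 8:A/T; 12:G/C; 15:C/A; 17:T/A; 22:T/A; 24:G/A; 25:T/C; 28:A/C; 30:C/T; 34:T/C.
There are 13 differences over 34 sites, so p = 13/34 = 0.382.

0.382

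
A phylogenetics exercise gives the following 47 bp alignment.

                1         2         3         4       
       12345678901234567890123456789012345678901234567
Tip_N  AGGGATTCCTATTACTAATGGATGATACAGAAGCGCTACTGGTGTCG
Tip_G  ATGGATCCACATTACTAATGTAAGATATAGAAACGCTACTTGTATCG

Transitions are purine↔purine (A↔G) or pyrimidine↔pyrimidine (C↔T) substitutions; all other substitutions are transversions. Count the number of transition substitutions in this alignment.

The sequences differ at positions 2 (G/T, transversion), 7 (T/C, transition), 9 (C/A, transversion), 10 (T/C, transition), 21 (G/T, transversion), 23 (T/A, transversion), 28 (C/T, transition), 33 (G/A, transition), 41 (G/T, transversion), 44 (G/A, transition).
Of the 10 differences, 5 transitions and 5 transversions, so the answer is 5.

5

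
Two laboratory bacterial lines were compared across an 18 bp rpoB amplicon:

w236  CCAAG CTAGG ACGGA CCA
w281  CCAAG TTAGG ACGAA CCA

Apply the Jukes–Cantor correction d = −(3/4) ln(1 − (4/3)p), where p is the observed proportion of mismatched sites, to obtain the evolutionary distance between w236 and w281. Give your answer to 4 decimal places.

Differing sites — 6:C/T; 14:G/A.
p = 2/18 = 0.111111.
d = −0.75 · ln(1 − (4/3)·0.111111) = −0.75 · ln(0.851852) = −0.75 · (-0.160342) = 0.1203.

0.1203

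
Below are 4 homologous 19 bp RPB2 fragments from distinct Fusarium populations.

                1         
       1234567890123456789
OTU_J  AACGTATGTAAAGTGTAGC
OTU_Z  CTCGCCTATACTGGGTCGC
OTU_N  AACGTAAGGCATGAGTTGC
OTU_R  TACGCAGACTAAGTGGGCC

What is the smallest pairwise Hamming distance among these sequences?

6

Pairwise Hamming distances:
  OTU_J vs OTU_Z: 9
  OTU_J vs OTU_N: 6
  OTU_J vs OTU_R: 9
  OTU_Z vs OTU_N: 11
  OTU_Z vs OTU_R: 12
  OTU_N vs OTU_R: 11
The smallest is 6, between OTU_J and OTU_N.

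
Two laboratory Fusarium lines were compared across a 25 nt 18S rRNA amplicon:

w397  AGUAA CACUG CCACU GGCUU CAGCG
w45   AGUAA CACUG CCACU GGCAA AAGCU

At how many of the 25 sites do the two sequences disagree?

The sequences differ at positions 19 (U/A), 20 (U/A), 21 (C/A), 25 (G/U).
That gives 4 mismatches out of 25 aligned sites, so the Hamming distance is 4.

4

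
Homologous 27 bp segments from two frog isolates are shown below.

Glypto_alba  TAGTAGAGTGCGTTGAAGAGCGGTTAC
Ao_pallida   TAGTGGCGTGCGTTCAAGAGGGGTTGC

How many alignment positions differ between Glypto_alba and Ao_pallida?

Mismatches occur at site 5 (A/G), site 7 (A/C), site 15 (G/C), site 21 (C/G), site 26 (A/G).
That gives 5 mismatches out of 27 aligned sites, so the Hamming distance is 5.

5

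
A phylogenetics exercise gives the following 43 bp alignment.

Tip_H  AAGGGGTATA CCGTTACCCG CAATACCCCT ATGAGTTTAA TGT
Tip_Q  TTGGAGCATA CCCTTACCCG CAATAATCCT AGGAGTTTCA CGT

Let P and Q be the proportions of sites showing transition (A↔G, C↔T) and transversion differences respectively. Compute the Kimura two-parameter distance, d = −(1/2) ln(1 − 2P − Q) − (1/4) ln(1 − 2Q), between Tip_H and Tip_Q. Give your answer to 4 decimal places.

Mismatches occur at site 1 (A/T, transversion), site 2 (A/T, transversion), site 5 (G/A, transition), site 7 (T/C, transition), site 13 (G/C, transversion), site 26 (C/A, transversion), site 27 (C/T, transition), site 32 (T/G, transversion), site 39 (A/C, transversion), site 41 (T/C, transition).
Of the 10 differences, 4 transitions and 6 transversions over 43 sites: P = 4/43 = 0.093023, Q = 6/43 = 0.139535.
d = −0.5·ln(0.674419) − 0.25·ln(0.720930) = −0.5·(-0.393904) − 0.25·(-0.327213) = 0.2788.

0.2788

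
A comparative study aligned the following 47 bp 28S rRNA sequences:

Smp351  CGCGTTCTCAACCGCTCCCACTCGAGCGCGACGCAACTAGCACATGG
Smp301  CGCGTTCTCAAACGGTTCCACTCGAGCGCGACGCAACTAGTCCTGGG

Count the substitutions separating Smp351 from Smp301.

7

Mismatches occur at site 12 (C/A), site 15 (C/G), site 17 (C/T), site 41 (C/T), site 42 (A/C), site 44 (A/T), site 45 (T/G).
That gives 7 mismatches out of 47 aligned sites, so the Hamming distance is 7.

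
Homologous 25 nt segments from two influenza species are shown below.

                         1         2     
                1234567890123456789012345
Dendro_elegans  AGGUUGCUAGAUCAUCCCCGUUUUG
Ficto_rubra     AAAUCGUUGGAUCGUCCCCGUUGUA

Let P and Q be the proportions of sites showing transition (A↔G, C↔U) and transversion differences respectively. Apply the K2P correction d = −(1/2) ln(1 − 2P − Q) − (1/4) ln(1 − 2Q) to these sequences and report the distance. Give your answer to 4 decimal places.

0.4790

The sequences differ at positions 2 (G/A, transition), 3 (G/A, transition), 5 (U/C, transition), 7 (C/U, transition), 9 (A/G, transition), 14 (A/G, transition), 23 (U/G, transversion), 25 (G/A, transition).
Of the 8 differences, 7 transitions and 1 transversion over 25 sites: P = 7/25 = 0.280000, Q = 1/25 = 0.040000.
d = −0.5·ln(0.400000) − 0.25·ln(0.920000) = −0.5·(-0.916291) − 0.25·(-0.083382) = 0.4790.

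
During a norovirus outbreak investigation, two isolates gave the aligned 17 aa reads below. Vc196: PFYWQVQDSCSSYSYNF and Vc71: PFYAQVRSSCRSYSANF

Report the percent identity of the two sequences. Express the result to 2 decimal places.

The sequences differ at positions 4 (W/A), 7 (Q/R), 8 (D/S), 11 (S/R), 15 (Y/A).
12 of the 17 sites match, so the percent identity is 12/17 × 100 = 70.59%.

70.59%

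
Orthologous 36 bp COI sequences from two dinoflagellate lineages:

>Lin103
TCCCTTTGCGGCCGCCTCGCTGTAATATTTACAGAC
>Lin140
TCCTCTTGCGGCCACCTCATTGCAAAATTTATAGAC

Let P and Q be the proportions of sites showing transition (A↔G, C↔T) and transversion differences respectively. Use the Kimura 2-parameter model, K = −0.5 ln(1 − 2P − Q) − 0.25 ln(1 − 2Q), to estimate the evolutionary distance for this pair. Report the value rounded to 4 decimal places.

Differing sites — 4:C/T (Ti); 5:T/C (Ti); 14:G/A (Ti); 19:G/A (Ti); 20:C/T (Ti); 23:T/C (Ti); 26:T/A (Tv); 32:C/T (Ti).
Of the 8 differences, 7 transitions and 1 transversion over 36 sites: P = 7/36 = 0.194444, Q = 1/36 = 0.027778.
d = −0.5·ln(0.583334) − 0.25·ln(0.944444) = −0.5·(-0.538995) − 0.25·(-0.057159) = 0.2838.

0.2838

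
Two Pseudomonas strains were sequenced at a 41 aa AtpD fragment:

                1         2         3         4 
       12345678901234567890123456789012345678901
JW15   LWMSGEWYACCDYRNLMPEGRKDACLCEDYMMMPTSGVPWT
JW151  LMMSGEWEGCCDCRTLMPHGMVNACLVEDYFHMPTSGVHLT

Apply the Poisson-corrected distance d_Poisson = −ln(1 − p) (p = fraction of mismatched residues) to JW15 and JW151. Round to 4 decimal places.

Mismatches occur at site 2 (W↔M), site 8 (Y↔E), site 9 (A↔G), site 13 (Y↔C), site 15 (N↔T), site 19 (E↔H), site 21 (R↔M), site 22 (K↔V), site 23 (D↔N), site 27 (C↔V), site 31 (M↔F), site 32 (M↔H), site 39 (P↔H), site 40 (W↔L).
p = 14/41 = 0.341463.
d = −ln(1 − 0.341463) = −ln(0.658537) = 0.4177.

0.4177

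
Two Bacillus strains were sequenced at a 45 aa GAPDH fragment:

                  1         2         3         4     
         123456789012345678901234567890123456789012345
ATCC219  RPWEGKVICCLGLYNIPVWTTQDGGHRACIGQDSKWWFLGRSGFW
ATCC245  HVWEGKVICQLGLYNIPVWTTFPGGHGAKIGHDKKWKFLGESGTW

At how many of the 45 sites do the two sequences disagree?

12

Differing sites — 1:R/H; 2:P/V; 10:C/Q; 22:Q/F; 23:D/P; 27:R/G; 29:C/K; 32:Q/H; 34:S/K; 37:W/K; 41:R/E; 44:F/T.
That gives 12 mismatches out of 45 aligned sites, so the Hamming distance is 12.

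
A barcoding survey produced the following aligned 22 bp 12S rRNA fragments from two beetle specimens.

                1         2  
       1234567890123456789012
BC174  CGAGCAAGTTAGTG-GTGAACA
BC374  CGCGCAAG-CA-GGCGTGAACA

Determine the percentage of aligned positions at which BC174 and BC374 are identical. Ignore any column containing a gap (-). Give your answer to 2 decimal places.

Excluding the 3 gap columns leaves 19 comparable sites.
Differing sites — 3:A/C; 10:T/C; 13:T/G.
16 of the 19 comparable sites match, so the percent identity is 16/19 × 100 = 84.21%.

84.21%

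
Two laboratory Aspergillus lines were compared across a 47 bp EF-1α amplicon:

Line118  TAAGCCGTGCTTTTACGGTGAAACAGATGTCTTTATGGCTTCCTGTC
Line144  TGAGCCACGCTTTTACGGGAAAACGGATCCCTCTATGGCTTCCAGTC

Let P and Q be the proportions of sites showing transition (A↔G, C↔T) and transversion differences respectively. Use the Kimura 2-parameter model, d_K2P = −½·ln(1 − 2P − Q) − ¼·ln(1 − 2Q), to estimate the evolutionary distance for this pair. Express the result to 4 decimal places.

0.2586

Mismatches occur at site 2 (A/G, transition), site 7 (G/A, transition), site 8 (T/C, transition), site 19 (T/G, transversion), site 20 (G/A, transition), site 25 (A/G, transition), site 29 (G/C, transversion), site 30 (T/C, transition), site 33 (T/C, transition), site 44 (T/A, transversion).
Of the 10 differences, 7 transitions and 3 transversions over 47 sites: P = 7/47 = 0.148936, Q = 3/47 = 0.063830.
d = −0.5·ln(0.638298) − 0.25·ln(0.872340) = −0.5·(-0.448950) − 0.25·(-0.136576) = 0.2586.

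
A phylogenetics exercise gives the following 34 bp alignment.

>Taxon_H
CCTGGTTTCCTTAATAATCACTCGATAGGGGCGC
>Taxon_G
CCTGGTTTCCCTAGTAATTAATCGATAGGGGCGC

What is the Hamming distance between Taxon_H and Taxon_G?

4

Differing sites — 11:T/C; 14:A/G; 19:C/T; 21:C/A.
That gives 4 mismatches out of 34 aligned sites, so the Hamming distance is 4.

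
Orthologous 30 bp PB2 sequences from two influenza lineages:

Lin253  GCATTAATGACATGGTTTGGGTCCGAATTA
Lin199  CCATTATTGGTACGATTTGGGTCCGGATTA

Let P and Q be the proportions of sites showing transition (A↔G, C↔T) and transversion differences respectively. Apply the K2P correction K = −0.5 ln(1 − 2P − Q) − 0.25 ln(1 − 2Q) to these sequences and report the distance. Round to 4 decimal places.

Mismatches occur at site 1 (G↔C, transversion), site 7 (A↔T, transversion), site 10 (A↔G, transition), site 11 (C↔T, transition), site 13 (T↔C, transition), site 15 (G↔A, transition), site 26 (A↔G, transition).
Of the 7 differences, 5 transitions and 2 transversions over 30 sites: P = 5/30 = 0.166667, Q = 2/30 = 0.066667.
d = −0.5·ln(0.599999) − 0.25·ln(0.866666) = −0.5·(-0.510827) − 0.25·(-0.143102) = 0.2912.

0.2912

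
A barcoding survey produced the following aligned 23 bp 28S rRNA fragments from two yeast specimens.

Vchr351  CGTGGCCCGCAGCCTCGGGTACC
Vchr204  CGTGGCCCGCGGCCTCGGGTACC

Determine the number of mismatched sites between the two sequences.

A single mismatch occurs at site 11 (A/G).
That gives 1 mismatch out of 23 aligned sites, so the Hamming distance is 1.

1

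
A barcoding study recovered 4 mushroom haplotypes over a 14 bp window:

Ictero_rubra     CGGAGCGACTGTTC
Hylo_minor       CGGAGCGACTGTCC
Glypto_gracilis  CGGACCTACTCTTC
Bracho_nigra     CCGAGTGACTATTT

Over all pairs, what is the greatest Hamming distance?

6

Pairwise Hamming distances:
  Ictero_rubra vs Hylo_minor: 1
  Ictero_rubra vs Glypto_gracilis: 3
  Ictero_rubra vs Bracho_nigra: 4
  Hylo_minor vs Glypto_gracilis: 4
  Hylo_minor vs Bracho_nigra: 5
  Glypto_gracilis vs Bracho_nigra: 6
The largest is 6, between Glypto_gracilis and Bracho_nigra.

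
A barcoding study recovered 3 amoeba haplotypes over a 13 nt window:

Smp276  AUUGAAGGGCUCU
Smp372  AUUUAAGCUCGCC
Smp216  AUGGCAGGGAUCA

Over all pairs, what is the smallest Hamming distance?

Pairwise Hamming distances:
  Smp276 vs Smp372: 5
  Smp276 vs Smp216: 4
  Smp372 vs Smp216: 8
The smallest is 4, between Smp276 and Smp216.

4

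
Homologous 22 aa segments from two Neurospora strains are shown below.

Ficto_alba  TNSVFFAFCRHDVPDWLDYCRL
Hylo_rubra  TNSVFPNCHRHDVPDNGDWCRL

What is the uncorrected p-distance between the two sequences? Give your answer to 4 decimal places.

The sequences differ at positions 6 (F/P), 7 (A/N), 8 (F/C), 9 (C/H), 16 (W/N), 17 (L/G), 19 (Y/W).
There are 7 differences over 22 sites, so p = 7/22 = 0.3182.

0.3182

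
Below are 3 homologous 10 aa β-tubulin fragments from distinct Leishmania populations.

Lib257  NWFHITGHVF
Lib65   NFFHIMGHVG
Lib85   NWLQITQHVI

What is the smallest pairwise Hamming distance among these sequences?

3

Pairwise Hamming distances:
  Lib257 vs Lib65: 3
  Lib257 vs Lib85: 4
  Lib65 vs Lib85: 6
The smallest is 3, between Lib257 and Lib65.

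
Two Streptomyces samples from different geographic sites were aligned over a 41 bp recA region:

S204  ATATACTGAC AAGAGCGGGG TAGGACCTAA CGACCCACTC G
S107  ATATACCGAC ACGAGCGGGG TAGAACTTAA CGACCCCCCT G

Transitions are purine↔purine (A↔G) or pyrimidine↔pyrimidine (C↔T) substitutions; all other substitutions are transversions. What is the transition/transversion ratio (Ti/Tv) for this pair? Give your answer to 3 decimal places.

Mismatches occur at site 7 (T→C, transition), site 12 (A→C, transversion), site 24 (G→A, transition), site 27 (C→T, transition), site 37 (A→C, transversion), site 39 (T→C, transition), site 40 (C→T, transition).
Of the 7 differences, 5 transitions and 2 transversions, so Ti/Tv = 5/2 = 2.500.

2.500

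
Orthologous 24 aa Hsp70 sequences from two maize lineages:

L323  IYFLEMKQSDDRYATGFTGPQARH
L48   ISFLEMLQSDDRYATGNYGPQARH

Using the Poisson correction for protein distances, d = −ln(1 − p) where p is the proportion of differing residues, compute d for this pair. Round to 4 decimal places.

0.1823

The sequences differ at positions 2 (Y/S), 7 (K/L), 17 (F/N), 18 (T/Y).
p = 4/24 = 0.166667.
d = −ln(1 − 0.166667) = −ln(0.833333) = 0.1823.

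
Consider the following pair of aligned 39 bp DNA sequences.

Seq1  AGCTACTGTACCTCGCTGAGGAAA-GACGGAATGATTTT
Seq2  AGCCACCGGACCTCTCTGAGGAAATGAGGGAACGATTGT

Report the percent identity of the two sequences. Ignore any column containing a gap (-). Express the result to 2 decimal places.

81.58%

Excluding the 1 gap column leaves 38 comparable sites.
Differing sites — 4:T/C; 7:T/C; 9:T/G; 15:G/T; 28:C/G; 33:T/C; 38:T/G.
31 of the 38 comparable sites match, so the percent identity is 31/38 × 100 = 81.58%.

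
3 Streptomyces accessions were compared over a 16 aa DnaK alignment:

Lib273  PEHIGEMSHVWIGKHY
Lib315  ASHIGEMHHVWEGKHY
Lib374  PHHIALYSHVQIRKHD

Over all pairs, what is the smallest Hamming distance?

Pairwise Hamming distances:
  Lib273 vs Lib315: 4
  Lib273 vs Lib374: 7
  Lib315 vs Lib374: 10
The smallest is 4, between Lib273 and Lib315.

4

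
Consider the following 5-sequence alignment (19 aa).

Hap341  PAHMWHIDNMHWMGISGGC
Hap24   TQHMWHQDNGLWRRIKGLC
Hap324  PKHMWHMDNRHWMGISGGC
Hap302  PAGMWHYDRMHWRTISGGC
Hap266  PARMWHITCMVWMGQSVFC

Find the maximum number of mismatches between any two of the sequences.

14

Pairwise Hamming distances:
  Hap341 vs Hap24: 9
  Hap341 vs Hap324: 3
  Hap341 vs Hap302: 5
  Hap341 vs Hap266: 7
  Hap24 vs Hap324: 9
  Hap24 vs Hap302: 10
  Hap24 vs Hap266: 14
  Hap324 vs Hap302: 7
  Hap324 vs Hap266: 10
  Hap302 vs Hap266: 10
The largest is 14, between Hap24 and Hap266.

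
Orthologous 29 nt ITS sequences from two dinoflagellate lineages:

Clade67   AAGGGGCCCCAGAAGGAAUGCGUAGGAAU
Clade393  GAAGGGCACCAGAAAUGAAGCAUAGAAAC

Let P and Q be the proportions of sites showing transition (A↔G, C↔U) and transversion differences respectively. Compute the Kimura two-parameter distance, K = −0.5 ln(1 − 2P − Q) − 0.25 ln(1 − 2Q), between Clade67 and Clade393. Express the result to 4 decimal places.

0.4991

Mismatches occur at site 1 (A/G, transition), site 3 (G/A, transition), site 8 (C/A, transversion), site 15 (G/A, transition), site 16 (G/U, transversion), site 17 (A/G, transition), site 19 (U/A, transversion), site 22 (G/A, transition), site 26 (G/A, transition), site 29 (U/C, transition).
Of the 10 differences, 7 transitions and 3 transversions over 29 sites: P = 7/29 = 0.241379, Q = 3/29 = 0.103448.
d = −0.5·ln(0.413794) − 0.25·ln(0.793104) = −0.5·(-0.882387) − 0.25·(-0.231801) = 0.4991.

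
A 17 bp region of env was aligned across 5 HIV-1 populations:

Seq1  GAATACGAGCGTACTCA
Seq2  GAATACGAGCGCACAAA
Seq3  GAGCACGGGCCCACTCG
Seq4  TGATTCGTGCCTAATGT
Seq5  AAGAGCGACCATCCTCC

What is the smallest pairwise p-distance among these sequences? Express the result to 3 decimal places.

0.176

Pairwise Hamming distances:
  Seq1 vs Seq2: 3
  Seq1 vs Seq3: 6
  Seq1 vs Seq4: 8
  Seq1 vs Seq5: 8
  Seq2 vs Seq3: 7
  Seq2 vs Seq4: 10
  Seq2 vs Seq5: 11
  Seq3 vs Seq4: 10
  Seq3 vs Seq5: 9
  Seq4 vs Seq5: 12
The smallest is 3 mismatches, between Seq1 and Seq2; p = 3/17 = 0.176.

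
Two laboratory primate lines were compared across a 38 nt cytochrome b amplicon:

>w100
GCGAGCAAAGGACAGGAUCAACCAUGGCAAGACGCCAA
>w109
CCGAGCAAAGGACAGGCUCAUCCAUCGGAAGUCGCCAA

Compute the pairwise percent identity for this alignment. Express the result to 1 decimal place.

Differing sites — 1:G/C; 17:A/C; 21:A/U; 26:G/C; 28:C/G; 32:A/U.
32 of the 38 sites match, so the percent identity is 32/38 × 100 = 84.2%.

84.2%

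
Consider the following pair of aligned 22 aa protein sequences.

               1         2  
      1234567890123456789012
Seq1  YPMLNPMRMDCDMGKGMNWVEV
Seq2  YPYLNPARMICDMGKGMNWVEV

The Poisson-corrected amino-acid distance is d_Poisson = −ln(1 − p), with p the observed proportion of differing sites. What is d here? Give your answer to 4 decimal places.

Mismatches occur at site 3 (M→Y), site 7 (M→A), site 10 (D→I).
p = 3/22 = 0.136364.
d = −ln(1 − 0.136364) = −ln(0.863636) = 0.1466.

0.1466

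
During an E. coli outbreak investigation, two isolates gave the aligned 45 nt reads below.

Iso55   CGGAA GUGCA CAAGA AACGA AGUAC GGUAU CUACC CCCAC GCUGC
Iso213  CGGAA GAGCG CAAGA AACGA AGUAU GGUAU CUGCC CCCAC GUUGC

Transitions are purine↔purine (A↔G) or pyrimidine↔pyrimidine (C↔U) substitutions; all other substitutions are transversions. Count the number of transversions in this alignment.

Differing sites — 7:U/A (Tv); 10:A/G (Ti); 25:C/U (Ti); 33:A/G (Ti); 42:C/U (Ti).
Of the 5 differences, 4 transitions and 1 transversion, so the answer is 1.

1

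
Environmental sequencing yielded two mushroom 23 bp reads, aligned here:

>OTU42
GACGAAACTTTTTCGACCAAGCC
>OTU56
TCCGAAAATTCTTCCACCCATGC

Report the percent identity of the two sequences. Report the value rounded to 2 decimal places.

65.22%

Differing sites — 1:G/T; 2:A/C; 8:C/A; 11:T/C; 15:G/C; 19:A/C; 21:G/T; 22:C/G.
15 of the 23 sites match, so the percent identity is 15/23 × 100 = 65.22%.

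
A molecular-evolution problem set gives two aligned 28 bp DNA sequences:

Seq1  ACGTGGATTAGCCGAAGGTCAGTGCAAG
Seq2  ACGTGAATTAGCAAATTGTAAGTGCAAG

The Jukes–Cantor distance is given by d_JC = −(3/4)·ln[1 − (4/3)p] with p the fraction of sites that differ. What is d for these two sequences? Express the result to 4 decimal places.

Differing sites — 6:G/A; 13:C/A; 14:G/A; 16:A/T; 17:G/T; 20:C/A.
p = 6/28 = 0.214286.
d = −0.75 · ln(1 − (4/3)·0.214286) = −0.75 · ln(0.714285) = −0.75 · (-0.336473) = 0.2524.

0.2524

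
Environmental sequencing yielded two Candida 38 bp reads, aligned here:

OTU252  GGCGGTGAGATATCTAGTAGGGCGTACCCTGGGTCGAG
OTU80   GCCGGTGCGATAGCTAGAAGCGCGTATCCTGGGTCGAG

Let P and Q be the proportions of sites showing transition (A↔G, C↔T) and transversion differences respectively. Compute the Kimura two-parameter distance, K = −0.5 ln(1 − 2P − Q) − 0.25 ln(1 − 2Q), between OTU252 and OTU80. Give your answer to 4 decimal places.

0.1781

Mismatches occur at site 2 (G/C, transversion), site 8 (A/C, transversion), site 13 (T/G, transversion), site 18 (T/A, transversion), site 21 (G/C, transversion), site 27 (C/T, transition).
Of the 6 differences, 1 transition and 5 transversions over 38 sites: P = 1/38 = 0.026316, Q = 5/38 = 0.131579.
d = −0.5·ln(0.815789) − 0.25·ln(0.736842) = −0.5·(-0.203600) − 0.25·(-0.305382) = 0.1781.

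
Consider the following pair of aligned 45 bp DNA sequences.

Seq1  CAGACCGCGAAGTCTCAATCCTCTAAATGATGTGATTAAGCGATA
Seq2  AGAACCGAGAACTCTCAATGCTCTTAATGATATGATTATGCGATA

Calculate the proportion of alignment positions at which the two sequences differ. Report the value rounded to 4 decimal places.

Differing sites — 1:C/A; 2:A/G; 3:G/A; 8:C/A; 12:G/C; 20:C/G; 25:A/T; 32:G/A; 39:A/T.
There are 9 differences over 45 sites, so p = 9/45 = 0.2000.

0.2000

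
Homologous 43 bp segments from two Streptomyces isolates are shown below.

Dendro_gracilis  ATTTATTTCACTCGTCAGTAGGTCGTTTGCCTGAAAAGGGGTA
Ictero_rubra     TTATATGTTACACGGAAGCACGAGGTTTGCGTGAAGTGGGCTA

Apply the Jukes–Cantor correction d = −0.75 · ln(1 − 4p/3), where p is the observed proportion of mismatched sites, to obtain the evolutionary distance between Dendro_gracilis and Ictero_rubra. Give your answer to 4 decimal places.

Mismatches occur at site 1 (A↔T), site 3 (T↔A), site 7 (T↔G), site 9 (C↔T), site 12 (T↔A), site 15 (T↔G), site 16 (C↔A), site 19 (T↔C), site 21 (G↔C), site 23 (T↔A), site 24 (C↔G), site 31 (C↔G), site 36 (A↔G), site 37 (A↔T), site 41 (G↔C).
p = 15/43 = 0.348837.
d = −0.75 · ln(1 − (4/3)·0.348837) = −0.75 · ln(0.534884) = −0.75 · (-0.625705) = 0.4693.

0.4693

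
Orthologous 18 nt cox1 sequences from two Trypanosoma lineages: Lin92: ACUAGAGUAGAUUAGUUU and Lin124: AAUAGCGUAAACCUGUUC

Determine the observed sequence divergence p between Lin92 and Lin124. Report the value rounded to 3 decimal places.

Mismatches occur at site 2 (C/A), site 6 (A/C), site 10 (G/A), site 12 (U/C), site 13 (U/C), site 14 (A/U), site 18 (U/C).
There are 7 differences over 18 sites, so p = 7/18 = 0.389.

0.389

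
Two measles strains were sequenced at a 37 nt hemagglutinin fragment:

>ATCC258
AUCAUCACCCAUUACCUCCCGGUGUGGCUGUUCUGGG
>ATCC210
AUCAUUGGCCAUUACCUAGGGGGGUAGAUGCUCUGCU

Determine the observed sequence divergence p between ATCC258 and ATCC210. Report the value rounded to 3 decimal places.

0.324

Mismatches occur at site 6 (C→U), site 7 (A→G), site 8 (C→G), site 18 (C→A), site 19 (C→G), site 20 (C→G), site 23 (U→G), site 26 (G→A), site 28 (C→A), site 31 (U→C), site 36 (G→C), site 37 (G→U).
There are 12 differences over 37 sites, so p = 12/37 = 0.324.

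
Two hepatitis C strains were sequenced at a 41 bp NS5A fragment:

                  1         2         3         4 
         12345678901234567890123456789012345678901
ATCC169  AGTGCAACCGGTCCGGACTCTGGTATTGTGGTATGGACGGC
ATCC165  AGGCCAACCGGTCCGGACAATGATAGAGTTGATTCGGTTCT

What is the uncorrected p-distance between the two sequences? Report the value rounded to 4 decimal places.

Mismatches occur at site 3 (T↔G), site 4 (G↔C), site 19 (T↔A), site 20 (C↔A), site 23 (G↔A), site 26 (T↔G), site 27 (T↔A), site 30 (G↔T), site 32 (T↔A), site 33 (A↔T), site 35 (G↔C), site 37 (A↔G), site 38 (C↔T), site 39 (G↔T), site 40 (G↔C), site 41 (C↔T).
There are 16 differences over 41 sites, so p = 16/41 = 0.3902.

0.3902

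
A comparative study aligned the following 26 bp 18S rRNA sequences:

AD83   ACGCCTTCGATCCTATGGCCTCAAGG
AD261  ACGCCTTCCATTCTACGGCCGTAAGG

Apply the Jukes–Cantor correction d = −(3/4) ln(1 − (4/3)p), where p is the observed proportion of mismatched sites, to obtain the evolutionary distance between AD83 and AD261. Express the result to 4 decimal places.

The sequences differ at positions 9 (G/C), 12 (C/T), 16 (T/C), 21 (T/G), 22 (C/T).
p = 5/26 = 0.192308.
d = −0.75 · ln(1 − (4/3)·0.192308) = −0.75 · ln(0.743589) = −0.75 · (-0.296267) = 0.2222.

0.2222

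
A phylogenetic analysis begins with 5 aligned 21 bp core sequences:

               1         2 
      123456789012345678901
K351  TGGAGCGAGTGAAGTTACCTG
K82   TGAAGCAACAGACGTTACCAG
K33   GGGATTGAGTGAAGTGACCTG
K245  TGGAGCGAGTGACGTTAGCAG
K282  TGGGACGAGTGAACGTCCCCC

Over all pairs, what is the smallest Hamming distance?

Pairwise Hamming distances:
  K351 vs K82: 6
  K351 vs K33: 4
  K351 vs K245: 3
  K351 vs K282: 7
  K82 vs K33: 10
  K82 vs K245: 5
  K82 vs K282: 12
  K33 vs K245: 7
  K33 vs K282: 10
  K245 vs K282: 9
The smallest is 3, between K351 and K245.

3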